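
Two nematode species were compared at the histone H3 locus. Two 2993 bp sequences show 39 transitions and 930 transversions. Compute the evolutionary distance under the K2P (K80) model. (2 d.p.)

P = 39/2993 ≈ 0.01303 and Q = 930/2993 ≈ 0.310725.
Under the Kimura two-parameter model, d = −½ ln(1 − 2P − Q) − ¼ ln(1 − 2Q).
1 − 2P − Q = 0.663215, giving −½ ln(0.663215) = 0.205328.
1 − 2Q = 0.37855, giving −¼ ln(0.37855) = 0.242852.
d = 0.205328 + 0.242852 = 0.448180.

0.45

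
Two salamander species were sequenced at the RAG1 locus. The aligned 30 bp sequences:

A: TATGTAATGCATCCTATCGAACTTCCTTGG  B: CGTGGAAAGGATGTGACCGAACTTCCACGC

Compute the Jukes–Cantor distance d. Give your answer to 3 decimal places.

0.572

The sequences differ at 12 of 30 sites, so p = 12/30 = 0.4.
d = −(3/4) ln(1 − 4p/3) = −0.75 ln(1 − 0.533333) = −0.75 ln(0.466667)
  = −0.75 × (-0.762139) = 0.571604 substitutions/site.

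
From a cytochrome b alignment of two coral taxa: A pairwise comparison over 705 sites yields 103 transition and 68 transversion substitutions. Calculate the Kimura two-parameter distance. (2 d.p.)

P = 103/705 ≈ 0.146099 and Q = 68/705 ≈ 0.096454.
Under the Kimura two-parameter model, d = −½ ln(1 − 2P − Q) − ¼ ln(1 − 2Q).
1 − 2P − Q = 0.611348, giving −½ ln(0.611348) = 0.246044.
1 − 2Q = 0.807092, giving −¼ ln(0.807092) = 0.053579.
d = 0.246044 + 0.053579 = 0.299623.

0.30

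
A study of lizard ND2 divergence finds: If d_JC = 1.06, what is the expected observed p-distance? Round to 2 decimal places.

0.57

p = (3/4)(1 − e^(−4d/3)) = 0.75 × (1 − e^(-1.413333)) = 0.75 × (1 − 0.243331) = 0.567502.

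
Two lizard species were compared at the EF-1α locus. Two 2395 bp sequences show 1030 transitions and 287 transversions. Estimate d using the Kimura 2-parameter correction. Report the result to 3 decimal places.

P = 1030/2395 ≈ 0.430063 and Q = 287/2395 ≈ 0.119833.
Under the Kimura two-parameter model, d = −½ ln(1 − 2P − Q) − ¼ ln(1 − 2Q).
1 − 2P − Q = 0.020041, giving −½ ln(0.020041) = 1.954988.
1 − 2Q = 0.760334, giving −¼ ln(0.760334) = 0.068499.
d = 1.954988 + 0.068499 = 2.023487.

2.023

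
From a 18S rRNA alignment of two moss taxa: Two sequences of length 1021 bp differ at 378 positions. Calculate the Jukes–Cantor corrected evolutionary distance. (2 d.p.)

p = 378/1021 ≈ 0.370225.
d = −(3/4) ln(1 − 4p/3) = −0.75 ln(1 − 0.493633) = −0.75 ln(0.506367)
  = −0.75 × (-0.680494) = 0.510371 substitutions/site.

0.51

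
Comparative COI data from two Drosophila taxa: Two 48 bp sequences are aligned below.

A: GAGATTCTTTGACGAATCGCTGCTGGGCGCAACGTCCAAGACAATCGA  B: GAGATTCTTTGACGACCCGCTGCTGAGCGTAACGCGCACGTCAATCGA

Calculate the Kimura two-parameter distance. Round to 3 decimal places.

Of 48 sites, 4 differences are transitions and 4 are transversions, so P = 4/48 ≈ 0.083333 and Q = 4/48 ≈ 0.083333.
Under the Kimura two-parameter model, d = −½ ln(1 − 2P − Q) − ¼ ln(1 − 2Q).
1 − 2P − Q = 0.750001, giving −½ ln(0.750001) = 0.143840.
1 − 2Q = 0.833334, giving −¼ ln(0.833334) = 0.045580.
d = 0.143840 + 0.045580 = 0.189420.

0.189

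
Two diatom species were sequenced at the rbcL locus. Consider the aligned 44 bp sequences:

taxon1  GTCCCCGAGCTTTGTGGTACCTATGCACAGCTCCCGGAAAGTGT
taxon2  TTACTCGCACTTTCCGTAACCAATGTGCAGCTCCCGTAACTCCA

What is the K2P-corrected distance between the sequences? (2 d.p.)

Of 44 sites, 6 differences are transitions and 12 are transversions, so P = 6/44 ≈ 0.136364 and Q = 12/44 ≈ 0.272727.
Under the Kimura two-parameter model, d = −½ ln(1 − 2P − Q) − ¼ ln(1 − 2Q).
1 − 2P − Q = 0.454545, giving −½ ln(0.454545) = 0.394229.
1 − 2Q = 0.454546, giving −¼ ln(0.454546) = 0.197114.
d = 0.394229 + 0.197114 = 0.591343.

0.59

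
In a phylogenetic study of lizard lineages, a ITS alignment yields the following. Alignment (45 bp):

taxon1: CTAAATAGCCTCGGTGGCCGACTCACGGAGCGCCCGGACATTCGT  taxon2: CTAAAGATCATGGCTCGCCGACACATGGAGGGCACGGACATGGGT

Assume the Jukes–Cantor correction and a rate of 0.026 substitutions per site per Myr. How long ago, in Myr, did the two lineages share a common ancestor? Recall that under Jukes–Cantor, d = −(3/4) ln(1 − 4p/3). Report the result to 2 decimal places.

The sequences differ at 12 of 45 sites, so p = 12/45 ≈ 0.266667.
d = −(3/4) ln(1 − 4p/3) = −0.75 ln(1 − 0.355556) = −0.75 ln(0.644444)
  = −0.75 × (-0.439367) = 0.329525 substitutions/site.
Under a molecular clock d = 2μt, so t = d/(2μ) = 0.329525 / (2 × 0.026) = 6.34 Myr.

6.34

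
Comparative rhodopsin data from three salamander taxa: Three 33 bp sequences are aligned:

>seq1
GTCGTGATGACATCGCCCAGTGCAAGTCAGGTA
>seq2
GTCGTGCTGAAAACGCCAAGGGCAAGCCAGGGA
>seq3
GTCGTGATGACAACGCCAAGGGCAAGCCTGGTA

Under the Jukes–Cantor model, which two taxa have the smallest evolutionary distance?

seq2 and seq3

seq1–seq2: 7/33 differ, p = 0.212, d = 0.249.
seq1–seq3: 5/33 differ, p = 0.152, d = 0.169.
seq2–seq3: 4/33 differ, p = 0.121, d = 0.132.
The smallest distance is between seq2 and seq3.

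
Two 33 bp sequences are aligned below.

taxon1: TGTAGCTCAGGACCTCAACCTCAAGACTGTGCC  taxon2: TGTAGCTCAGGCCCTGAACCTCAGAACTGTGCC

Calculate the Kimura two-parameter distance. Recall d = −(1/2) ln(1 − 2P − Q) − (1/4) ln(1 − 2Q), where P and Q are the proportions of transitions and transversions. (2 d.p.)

0.13

Of 33 sites, 2 differences are transitions and 2 are transversions, so P = 2/33 ≈ 0.060606 and Q = 2/33 ≈ 0.060606.
Under the Kimura two-parameter model, d = −½ ln(1 − 2P − Q) − ¼ ln(1 − 2Q).
1 − 2P − Q = 0.818182, giving −½ ln(0.818182) = 0.100335.
1 − 2Q = 0.878788, giving −¼ ln(0.878788) = 0.032303.
d = 0.100335 + 0.032303 = 0.132638.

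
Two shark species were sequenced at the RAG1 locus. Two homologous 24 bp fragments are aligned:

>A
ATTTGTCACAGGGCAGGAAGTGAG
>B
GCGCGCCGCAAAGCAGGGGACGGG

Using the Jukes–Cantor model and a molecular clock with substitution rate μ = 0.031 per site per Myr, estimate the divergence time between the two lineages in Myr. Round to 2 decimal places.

15.50

The sequences differ at 13 of 24 sites, so p = 13/24 ≈ 0.541667.
d = −(3/4) ln(1 − 4p/3) = −0.75 ln(1 − 0.722223) = −0.75 ln(0.277777)
  = −0.75 × (-1.280937) = 0.960703 substitutions/site.
Under a molecular clock d = 2μt, so t = d/(2μ) = 0.960703 / (2 × 0.031) = 15.50 Myr.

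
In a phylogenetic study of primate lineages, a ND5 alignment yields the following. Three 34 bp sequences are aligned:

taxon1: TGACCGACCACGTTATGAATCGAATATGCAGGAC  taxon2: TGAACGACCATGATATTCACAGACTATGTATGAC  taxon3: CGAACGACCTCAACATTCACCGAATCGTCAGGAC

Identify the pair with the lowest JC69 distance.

taxon1 and taxon2

taxon1–taxon2: 10/34 differ, p = 0.294, d = 0.373.
taxon1–taxon3: 12/34 differ, p = 0.353, d = 0.477.
taxon2–taxon3: 12/34 differ, p = 0.353, d = 0.477.
The smallest distance is between taxon1 and taxon2.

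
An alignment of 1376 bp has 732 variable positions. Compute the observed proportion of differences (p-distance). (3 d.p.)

0.532

p = 732/1376 = 0.531976… ≈ 0.532 (to 3 d.p.).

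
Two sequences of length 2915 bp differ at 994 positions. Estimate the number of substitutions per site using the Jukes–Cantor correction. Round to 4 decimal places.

0.4548

p = 994/2915 ≈ 0.340995.
d = −(3/4) ln(1 − 4p/3) = −0.75 ln(1 − 0.45466) = −0.75 ln(0.54534)
  = −0.75 × (-0.606346) = 0.454760 substitutions/site.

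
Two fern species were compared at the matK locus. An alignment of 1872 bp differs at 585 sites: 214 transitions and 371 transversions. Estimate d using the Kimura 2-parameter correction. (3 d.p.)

0.404

P = 214/1872 ≈ 0.114316 and Q = 371/1872 ≈ 0.198184.
Under the Kimura two-parameter model, d = −½ ln(1 − 2P − Q) − ¼ ln(1 − 2Q).
1 − 2P − Q = 0.573184, giving −½ ln(0.573184) = 0.278274.
1 − 2Q = 0.603632, giving −¼ ln(0.603632) = 0.126198.
d = 0.278274 + 0.126198 = 0.404472.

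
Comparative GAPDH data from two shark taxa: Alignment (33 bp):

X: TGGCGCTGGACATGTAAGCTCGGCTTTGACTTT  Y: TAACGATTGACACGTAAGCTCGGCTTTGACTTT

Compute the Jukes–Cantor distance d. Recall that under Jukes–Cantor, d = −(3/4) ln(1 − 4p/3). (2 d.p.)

0.17

The sequences differ at 5 of 33 sites (2, 3, 6, 8, 13), so p = 5/33 ≈ 0.151515.
d = −(3/4) ln(1 − 4p/3) = −0.75 ln(1 − 0.20202) = −0.75 ln(0.79798)
  = −0.75 × (-0.225672) = 0.169254 substitutions/site.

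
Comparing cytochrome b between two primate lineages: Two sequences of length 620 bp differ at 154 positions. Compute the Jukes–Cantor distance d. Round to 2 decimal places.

0.30

p = 154/620 ≈ 0.248387.
d = −(3/4) ln(1 − 4p/3) = −0.75 ln(1 − 0.331183) = −0.75 ln(0.668817)
  = −0.75 × (-0.402245) = 0.301684 substitutions/site.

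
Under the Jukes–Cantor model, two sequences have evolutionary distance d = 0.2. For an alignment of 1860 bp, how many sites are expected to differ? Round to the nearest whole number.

Invert JC69: p = (3/4)(1 − e^(−4d/3)) = 0.75 × (1 − e^(-0.266667)) = 0.75 × (1 − 0.765928) = 0.175554.
Expected differing sites = pL ≈ 0.175554 × 1860 = 326.53044 ≈ 327.

327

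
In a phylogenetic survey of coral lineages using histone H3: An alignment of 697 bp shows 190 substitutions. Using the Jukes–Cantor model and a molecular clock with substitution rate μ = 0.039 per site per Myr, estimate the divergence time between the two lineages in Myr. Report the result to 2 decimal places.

p = 190/697 ≈ 0.272597.
d = −(3/4) ln(1 − 4p/3) = −0.75 ln(1 − 0.363463) = −0.75 ln(0.636537)
  = −0.75 × (-0.451713) = 0.338785 substitutions/site.
Under a molecular clock d = 2μt, so t = d/(2μ) = 0.338785 / (2 × 0.039) = 4.34 Myr.

4.34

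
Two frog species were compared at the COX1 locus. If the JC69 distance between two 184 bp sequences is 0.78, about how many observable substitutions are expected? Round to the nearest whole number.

89

Invert JC69: p = (3/4)(1 − e^(−4d/3)) = 0.75 × (1 − e^(-1.04)) = 0.75 × (1 − 0.353455) = 0.484909.
Expected differing sites = pL ≈ 0.484909 × 184 = 89.223256 ≈ 89.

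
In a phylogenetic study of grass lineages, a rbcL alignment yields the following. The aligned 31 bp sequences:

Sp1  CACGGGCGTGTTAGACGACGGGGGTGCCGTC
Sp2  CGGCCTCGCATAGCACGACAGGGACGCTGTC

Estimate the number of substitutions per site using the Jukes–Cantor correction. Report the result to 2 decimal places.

0.69

The sequences differ at 14 of 31 sites, so p = 14/31 ≈ 0.451613.
d = −(3/4) ln(1 − 4p/3) = −0.75 ln(1 − 0.602151) = −0.75 ln(0.397849)
  = −0.75 × (-0.921683) = 0.691262 substitutions/site.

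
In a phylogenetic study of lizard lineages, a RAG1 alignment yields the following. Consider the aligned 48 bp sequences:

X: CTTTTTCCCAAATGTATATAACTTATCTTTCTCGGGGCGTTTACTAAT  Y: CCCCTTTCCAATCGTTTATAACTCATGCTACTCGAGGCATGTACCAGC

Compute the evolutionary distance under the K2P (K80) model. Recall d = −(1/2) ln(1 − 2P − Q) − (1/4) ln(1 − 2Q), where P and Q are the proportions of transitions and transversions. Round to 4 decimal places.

Of 48 sites, 12 differences are transitions and 5 are transversions, so P = 12/48 = 0.25 and Q = 5/48 ≈ 0.104167.
Under the Kimura two-parameter model, d = −½ ln(1 − 2P − Q) − ¼ ln(1 − 2Q).
1 − 2P − Q = 0.395833, giving −½ ln(0.395833) = 0.463381.
1 − 2Q = 0.791666, giving −¼ ln(0.791666) = 0.058404.
d = 0.463381 + 0.058404 = 0.521785.

0.5218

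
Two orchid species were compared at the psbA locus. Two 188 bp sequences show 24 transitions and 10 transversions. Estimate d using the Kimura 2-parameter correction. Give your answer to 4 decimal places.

0.2126

P = 24/188 ≈ 0.12766 and Q = 10/188 ≈ 0.053191.
Under the Kimura two-parameter model, d = −½ ln(1 − 2P − Q) − ¼ ln(1 − 2Q).
1 − 2P − Q = 0.691489, giving −½ ln(0.691489) = 0.184454.
1 − 2Q = 0.893618, giving −¼ ln(0.893618) = 0.028119.
d = 0.184454 + 0.028119 = 0.212573.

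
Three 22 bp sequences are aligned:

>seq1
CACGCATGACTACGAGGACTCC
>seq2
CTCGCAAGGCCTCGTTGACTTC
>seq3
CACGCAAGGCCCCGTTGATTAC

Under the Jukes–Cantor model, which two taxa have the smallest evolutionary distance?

seq2 and seq3

seq1–seq2: 8/22 differ, p = 0.364, d = 0.497.
seq1–seq3: 8/22 differ, p = 0.364, d = 0.497.
seq2–seq3: 4/22 differ, p = 0.182, d = 0.208.
The smallest distance is between seq2 and seq3.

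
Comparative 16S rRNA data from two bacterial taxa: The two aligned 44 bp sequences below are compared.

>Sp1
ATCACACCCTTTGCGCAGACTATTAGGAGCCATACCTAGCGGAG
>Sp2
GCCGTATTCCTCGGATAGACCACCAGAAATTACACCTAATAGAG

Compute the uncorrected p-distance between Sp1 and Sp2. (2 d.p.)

0.50

The sequences differ at 22 of 44 positions.
p = 22/44 = 0.50.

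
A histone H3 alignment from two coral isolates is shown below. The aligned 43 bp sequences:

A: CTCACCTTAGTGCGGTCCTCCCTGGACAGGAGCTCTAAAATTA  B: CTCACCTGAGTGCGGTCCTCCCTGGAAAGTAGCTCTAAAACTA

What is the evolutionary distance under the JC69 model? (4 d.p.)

0.0993

The sequences differ at 4 of 43 sites (8, 27, 30, 41), so p = 4/43 ≈ 0.093023.
d = −(3/4) ln(1 − 4p/3) = −0.75 ln(1 − 0.124031) = −0.75 ln(0.875969)
  = −0.75 × (-0.132425) = 0.099319 substitutions/site.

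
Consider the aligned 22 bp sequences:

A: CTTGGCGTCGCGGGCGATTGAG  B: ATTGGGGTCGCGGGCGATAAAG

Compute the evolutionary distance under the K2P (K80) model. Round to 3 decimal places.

Of 22 sites, 1 differences are transitions and 3 are transversions, so P = 1/22 ≈ 0.045455 and Q = 3/22 ≈ 0.136364.
Under the Kimura two-parameter model, d = −½ ln(1 − 2P − Q) − ¼ ln(1 − 2Q).
1 − 2P − Q = 0.772726, giving −½ ln(0.772726) = 0.128915.
1 − 2Q = 0.727272, giving −¼ ln(0.727272) = 0.079614.
d = 0.128915 + 0.079614 = 0.208529.

0.209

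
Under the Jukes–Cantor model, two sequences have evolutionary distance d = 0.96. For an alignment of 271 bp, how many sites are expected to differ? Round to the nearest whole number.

Invert JC69: p = (3/4)(1 − e^(−4d/3)) = 0.75 × (1 − e^(-1.28)) = 0.75 × (1 − 0.278037) = 0.541472.
Expected differing sites = pL ≈ 0.541472 × 271 = 146.738912 ≈ 147.

147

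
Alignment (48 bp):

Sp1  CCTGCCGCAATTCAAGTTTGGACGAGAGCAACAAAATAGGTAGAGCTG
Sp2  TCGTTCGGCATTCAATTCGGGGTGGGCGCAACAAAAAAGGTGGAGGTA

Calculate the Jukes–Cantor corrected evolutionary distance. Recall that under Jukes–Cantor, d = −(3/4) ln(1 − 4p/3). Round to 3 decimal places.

0.479

The sequences differ at 17 of 48 sites, so p = 17/48 ≈ 0.354167.
d = −(3/4) ln(1 − 4p/3) = −0.75 ln(1 − 0.472223) = −0.75 ln(0.527777)
  = −0.75 × (-0.639081) = 0.479311 substitutions/site.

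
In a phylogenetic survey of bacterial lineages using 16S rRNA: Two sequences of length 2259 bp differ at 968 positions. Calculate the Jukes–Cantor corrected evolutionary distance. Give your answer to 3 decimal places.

0.635

p = 968/2259 ≈ 0.428508.
d = −(3/4) ln(1 − 4p/3) = −0.75 ln(1 − 0.571344) = −0.75 ln(0.428656)
  = −0.75 × (-0.847101) = 0.635326 substitutions/site.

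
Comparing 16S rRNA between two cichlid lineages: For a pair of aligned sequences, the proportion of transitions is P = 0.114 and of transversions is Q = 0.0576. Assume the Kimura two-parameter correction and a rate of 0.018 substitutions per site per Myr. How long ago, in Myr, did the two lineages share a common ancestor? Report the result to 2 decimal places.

5.52

Under the Kimura two-parameter model, d = −½ ln(1 − 2P − Q) − ¼ ln(1 − 2Q).
1 − 2P − Q = 0.7144, giving −½ ln(0.7144) = 0.168156.
1 − 2Q = 0.8848, giving −¼ ln(0.8848) = 0.030598.
d = 0.168156 + 0.030598 = 0.198754.
Under a molecular clock d = 2μt, so t = d/(2μ) = 0.198754 / (2 × 0.018) = 5.52 Myr.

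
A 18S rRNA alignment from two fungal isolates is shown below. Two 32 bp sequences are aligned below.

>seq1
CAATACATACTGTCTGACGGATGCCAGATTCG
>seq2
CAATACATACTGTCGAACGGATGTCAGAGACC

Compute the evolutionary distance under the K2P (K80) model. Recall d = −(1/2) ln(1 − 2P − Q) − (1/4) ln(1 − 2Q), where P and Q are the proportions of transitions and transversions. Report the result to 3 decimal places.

Of 32 sites, 2 differences are transitions and 4 are transversions, so P = 2/32 = 0.0625 and Q = 4/32 = 0.125.
Under the Kimura two-parameter model, d = −½ ln(1 − 2P − Q) − ¼ ln(1 − 2Q).
1 − 2P − Q = 0.75, giving −½ ln(0.75) = 0.143841.
1 − 2Q = 0.75, giving −¼ ln(0.75) = 0.071921.
d = 0.143841 + 0.071921 = 0.215762.

0.216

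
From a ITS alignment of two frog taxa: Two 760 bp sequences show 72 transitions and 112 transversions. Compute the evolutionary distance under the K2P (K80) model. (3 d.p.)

0.293

P = 72/760 ≈ 0.094737 and Q = 112/760 ≈ 0.147368.
Under the Kimura two-parameter model, d = −½ ln(1 − 2P − Q) − ¼ ln(1 − 2Q).
1 − 2P − Q = 0.663158, giving −½ ln(0.663158) = 0.205371.
1 − 2Q = 0.705264, giving −¼ ln(0.705264) = 0.087296.
d = 0.205371 + 0.087296 = 0.292667.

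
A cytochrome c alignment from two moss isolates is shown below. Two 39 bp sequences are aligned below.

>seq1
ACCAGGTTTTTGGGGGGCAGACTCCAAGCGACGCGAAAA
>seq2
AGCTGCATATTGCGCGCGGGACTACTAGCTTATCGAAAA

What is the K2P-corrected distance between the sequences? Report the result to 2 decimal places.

0.65

Of 39 sites, 1 differences are transitions and 15 are transversions, so P = 1/39 ≈ 0.025641 and Q = 15/39 ≈ 0.384615.
Under the Kimura two-parameter model, d = −½ ln(1 − 2P − Q) − ¼ ln(1 − 2Q).
1 − 2P − Q = 0.564103, giving −½ ln(0.564103) = 0.286259.
1 − 2Q = 0.23077, giving −¼ ln(0.23077) = 0.366583.
d = 0.286259 + 0.366583 = 0.652842.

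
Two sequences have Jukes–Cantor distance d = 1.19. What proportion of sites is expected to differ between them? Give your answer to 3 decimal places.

p = (3/4)(1 − e^(−4d/3)) = 0.75 × (1 − e^(-1.586667)) = 0.75 × (1 − 0.204606) = 0.596546.

0.597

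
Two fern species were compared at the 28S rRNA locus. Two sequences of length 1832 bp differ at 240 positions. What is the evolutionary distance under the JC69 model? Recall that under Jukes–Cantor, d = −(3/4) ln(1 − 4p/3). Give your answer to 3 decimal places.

p = 240/1832 ≈ 0.131004.
d = −(3/4) ln(1 − 4p/3) = −0.75 ln(1 − 0.174672) = −0.75 ln(0.825328)
  = −0.75 × (-0.191974) = 0.143981 substitutions/site.

0.144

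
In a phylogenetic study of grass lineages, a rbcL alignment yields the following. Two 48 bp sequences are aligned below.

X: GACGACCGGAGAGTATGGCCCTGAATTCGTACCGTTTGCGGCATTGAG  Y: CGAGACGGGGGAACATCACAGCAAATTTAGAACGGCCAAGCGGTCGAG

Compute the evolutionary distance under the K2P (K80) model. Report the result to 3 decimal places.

Of 48 sites, 14 differences are transitions and 12 are transversions, so P = 14/48 ≈ 0.291667 and Q = 12/48 = 0.25.
Under the Kimura two-parameter model, d = −½ ln(1 − 2P − Q) − ¼ ln(1 − 2Q).
1 − 2P − Q = 0.166666, giving −½ ln(0.166666) = 0.895882.
1 − 2Q = 0.5, giving −¼ ln(0.5) = 0.173287.
d = 0.895882 + 0.173287 = 1.069169.

1.069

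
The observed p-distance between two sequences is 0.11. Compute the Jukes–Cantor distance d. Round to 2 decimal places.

0.12

d = −(3/4) ln(1 − 4p/3) = −0.75 ln(1 − 0.146667) = −0.75 ln(0.853333)
  = −0.75 × (-0.158605) = 0.118954 substitutions/site.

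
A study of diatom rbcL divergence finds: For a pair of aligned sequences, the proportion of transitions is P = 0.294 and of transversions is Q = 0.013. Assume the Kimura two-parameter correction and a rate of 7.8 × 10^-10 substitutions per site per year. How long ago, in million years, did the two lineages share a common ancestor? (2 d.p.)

298.71

Under the Kimura two-parameter model, d = −½ ln(1 − 2P − Q) − ¼ ln(1 − 2Q).
1 − 2P − Q = 0.399, giving −½ ln(0.399) = 0.459397.
1 − 2Q = 0.974, giving −¼ ln(0.974) = 0.006586.
d = 0.459397 + 0.006586 = 0.465983.
Under a molecular clock d = 2μt, so t = d/(2μ) = 0.465983 / (2 × 7.8 × 10^-10) = 298.71 million years.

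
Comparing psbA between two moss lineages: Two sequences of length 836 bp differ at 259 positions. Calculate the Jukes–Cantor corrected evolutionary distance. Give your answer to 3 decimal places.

0.400

p = 259/836 ≈ 0.309809.
d = −(3/4) ln(1 − 4p/3) = −0.75 ln(1 − 0.413079) = −0.75 ln(0.586921)
  = −0.75 × (-0.532865) = 0.399649 substitutions/site.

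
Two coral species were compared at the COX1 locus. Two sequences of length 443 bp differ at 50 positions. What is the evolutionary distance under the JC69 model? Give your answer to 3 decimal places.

p = 50/443 ≈ 0.112867.
d = −(3/4) ln(1 − 4p/3) = −0.75 ln(1 − 0.150489) = −0.75 ln(0.849511)
  = −0.75 × (-0.163094) = 0.122321 substitutions/site.

0.122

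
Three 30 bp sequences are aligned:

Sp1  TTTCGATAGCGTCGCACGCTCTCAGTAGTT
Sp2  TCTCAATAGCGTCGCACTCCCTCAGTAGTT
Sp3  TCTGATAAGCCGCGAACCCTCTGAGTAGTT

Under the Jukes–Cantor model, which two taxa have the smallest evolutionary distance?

Sp1 and Sp2

Sp1–Sp2: 4/30 differ, p = 0.133, d = 0.147.
Sp1–Sp3: 10/30 differ, p = 0.333, d = 0.441.
Sp2–Sp3: 9/30 differ, p = 0.300, d = 0.383.
The smallest distance is between Sp1 and Sp2.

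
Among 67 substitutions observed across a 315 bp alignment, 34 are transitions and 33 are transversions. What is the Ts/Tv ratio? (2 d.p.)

1.03

R = 34/33 = 1.030303… ≈ 1.03 (to 2 d.p.).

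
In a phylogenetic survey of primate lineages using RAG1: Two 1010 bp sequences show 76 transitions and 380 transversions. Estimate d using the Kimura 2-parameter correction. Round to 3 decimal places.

0.723

P = 76/1010 ≈ 0.075248 and Q = 380/1010 ≈ 0.376238.
Under the Kimura two-parameter model, d = −½ ln(1 − 2P − Q) − ¼ ln(1 − 2Q).
1 − 2P − Q = 0.473266, giving −½ ln(0.473266) = 0.374049.
1 − 2Q = 0.247524, giving −¼ ln(0.247524) = 0.349062.
d = 0.374049 + 0.349062 = 0.723111.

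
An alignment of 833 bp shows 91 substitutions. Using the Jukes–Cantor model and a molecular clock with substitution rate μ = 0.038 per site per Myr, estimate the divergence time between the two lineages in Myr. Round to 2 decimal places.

1.55

p = 91/833 ≈ 0.109244.
d = −(3/4) ln(1 − 4p/3) = −0.75 ln(1 − 0.145659) = −0.75 ln(0.854341)
  = −0.75 × (-0.157425) = 0.118069 substitutions/site.
Under a molecular clock d = 2μt, so t = d/(2μ) = 0.118069 / (2 × 0.038) = 1.55 Myr.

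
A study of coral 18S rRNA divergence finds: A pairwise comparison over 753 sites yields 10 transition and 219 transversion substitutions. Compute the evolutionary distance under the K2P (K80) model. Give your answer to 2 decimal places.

0.41

P = 10/753 ≈ 0.01328 and Q = 219/753 ≈ 0.290837.
Under the Kimura two-parameter model, d = −½ ln(1 − 2P − Q) − ¼ ln(1 − 2Q).
1 − 2P − Q = 0.682603, giving −½ ln(0.682603) = 0.190921.
1 − 2Q = 0.418326, giving −¼ ln(0.418326) = 0.217874.
d = 0.190921 + 0.217874 = 0.408795.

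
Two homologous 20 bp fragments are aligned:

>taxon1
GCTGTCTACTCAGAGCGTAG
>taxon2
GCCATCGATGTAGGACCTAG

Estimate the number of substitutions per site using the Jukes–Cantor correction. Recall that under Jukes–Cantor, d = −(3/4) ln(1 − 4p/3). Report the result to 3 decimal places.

The sequences differ at 9 of 20 sites (3, 4, 7, 9, 10, 11, 14, 15, 17), so p = 9/20 = 0.45.
d = −(3/4) ln(1 − 4p/3) = −0.75 ln(1 − 0.6) = −0.75 ln(0.4)
  = −0.75 × (-0.916291) = 0.687218 substitutions/site.

0.687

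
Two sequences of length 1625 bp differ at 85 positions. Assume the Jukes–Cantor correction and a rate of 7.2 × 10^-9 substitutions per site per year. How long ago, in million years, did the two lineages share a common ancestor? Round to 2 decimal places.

3.77

p = 85/1625 ≈ 0.052308.
d = −(3/4) ln(1 − 4p/3) = −0.75 ln(1 − 0.069744) = −0.75 ln(0.930256)
  = −0.75 × (-0.072295) = 0.054221 substitutions/site.
Under a molecular clock d = 2μt, so t = d/(2μ) = 0.054221 / (2 × 7.2 × 10^-9) = 3.77 million years.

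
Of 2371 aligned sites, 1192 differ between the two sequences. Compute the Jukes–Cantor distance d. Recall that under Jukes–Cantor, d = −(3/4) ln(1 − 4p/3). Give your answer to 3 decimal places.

0.832

p = 1192/2371 ≈ 0.502741.
d = −(3/4) ln(1 − 4p/3) = −0.75 ln(1 − 0.670321) = −0.75 ln(0.329679)
  = −0.75 × (-1.109636) = 0.832227 substitutions/site.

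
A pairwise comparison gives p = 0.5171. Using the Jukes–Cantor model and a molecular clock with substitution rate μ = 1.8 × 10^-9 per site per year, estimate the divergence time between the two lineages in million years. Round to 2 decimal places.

243.64

d = −(3/4) ln(1 − 4p/3) = −0.75 ln(1 − 0.689467) = −0.75 ln(0.310533)
  = −0.75 × (-1.169465) = 0.877099 substitutions/site.
Under a molecular clock d = 2μt, so t = d/(2μ) = 0.877099 / (2 × 1.8 × 10^-9) = 243.64 million years.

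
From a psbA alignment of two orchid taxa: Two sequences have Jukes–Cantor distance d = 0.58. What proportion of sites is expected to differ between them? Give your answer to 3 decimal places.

0.404

p = (3/4)(1 − e^(−4d/3)) = 0.75 × (1 − e^(-0.773333)) = 0.75 × (1 − 0.461472) = 0.403896.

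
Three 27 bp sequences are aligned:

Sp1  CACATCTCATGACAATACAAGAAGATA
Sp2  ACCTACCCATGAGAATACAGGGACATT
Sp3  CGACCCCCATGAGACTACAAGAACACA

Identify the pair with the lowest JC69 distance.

Sp1–Sp2: 10/27 differ, p = 0.370, d = 0.511.
Sp1–Sp3: 9/27 differ, p = 0.333, d = 0.441.
Sp2–Sp3: 10/27 differ, p = 0.370, d = 0.511.
The smallest distance is between Sp1 and Sp3.

Sp1 and Sp3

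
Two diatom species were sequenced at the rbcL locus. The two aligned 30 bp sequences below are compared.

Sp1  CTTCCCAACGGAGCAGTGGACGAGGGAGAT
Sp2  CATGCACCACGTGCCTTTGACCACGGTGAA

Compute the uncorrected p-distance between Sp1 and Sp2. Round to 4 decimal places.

0.5000

The sequences differ at 15 of 30 positions.
p = 15/30 = 0.5000.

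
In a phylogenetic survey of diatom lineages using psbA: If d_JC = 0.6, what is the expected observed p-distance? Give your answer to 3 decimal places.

0.413

p = (3/4)(1 − e^(−4d/3)) = 0.75 × (1 − e^(-0.8)) = 0.75 × (1 − 0.449329) = 0.413003.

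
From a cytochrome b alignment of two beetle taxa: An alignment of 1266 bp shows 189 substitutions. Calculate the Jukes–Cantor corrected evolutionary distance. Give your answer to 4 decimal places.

p = 189/1266 ≈ 0.149289.
d = −(3/4) ln(1 − 4p/3) = −0.75 ln(1 − 0.199052) = −0.75 ln(0.800948)
  = −0.75 × (-0.221959) = 0.166469 substitutions/site.

0.1665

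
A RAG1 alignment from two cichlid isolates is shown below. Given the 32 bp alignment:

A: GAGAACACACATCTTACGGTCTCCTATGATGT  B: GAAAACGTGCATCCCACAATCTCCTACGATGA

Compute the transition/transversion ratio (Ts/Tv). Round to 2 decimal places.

9.00

Transitions are A↔G and C↔T; transversions are all other mismatches.
Transitions: 9. Transversions: 1.
R = 9/1 = 9.00.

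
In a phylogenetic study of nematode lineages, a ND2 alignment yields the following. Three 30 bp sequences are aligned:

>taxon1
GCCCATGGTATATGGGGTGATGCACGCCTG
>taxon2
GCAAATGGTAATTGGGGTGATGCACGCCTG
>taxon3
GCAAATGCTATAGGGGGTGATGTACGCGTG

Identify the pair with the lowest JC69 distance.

taxon1 and taxon2

taxon1–taxon2: 4/30 differ, p = 0.133, d = 0.147.
taxon1–taxon3: 6/30 differ, p = 0.200, d = 0.233.
taxon2–taxon3: 6/30 differ, p = 0.200, d = 0.233.
The smallest distance is between taxon1 and taxon2.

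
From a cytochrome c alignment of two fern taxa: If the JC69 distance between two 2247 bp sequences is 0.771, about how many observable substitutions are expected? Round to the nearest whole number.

1082

Invert JC69: p = (3/4)(1 − e^(−4d/3)) = 0.75 × (1 − e^(-1.028)) = 0.75 × (1 − 0.357722) = 0.481709.
Expected differing sites = pL ≈ 0.481709 × 2247 = 1082.400123 ≈ 1082.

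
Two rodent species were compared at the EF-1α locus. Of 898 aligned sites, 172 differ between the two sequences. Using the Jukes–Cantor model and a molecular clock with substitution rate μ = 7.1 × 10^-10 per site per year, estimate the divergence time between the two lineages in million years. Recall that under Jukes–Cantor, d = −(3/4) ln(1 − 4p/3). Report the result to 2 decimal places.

p = 172/898 ≈ 0.191537.
d = −(3/4) ln(1 − 4p/3) = −0.75 ln(1 − 0.255383) = −0.75 ln(0.744617)
  = −0.75 × (-0.294885) = 0.221164 substitutions/site.
Under a molecular clock d = 2μt, so t = d/(2μ) = 0.221164 / (2 × 7.1 × 10^-10) = 155.75 million years.

155.75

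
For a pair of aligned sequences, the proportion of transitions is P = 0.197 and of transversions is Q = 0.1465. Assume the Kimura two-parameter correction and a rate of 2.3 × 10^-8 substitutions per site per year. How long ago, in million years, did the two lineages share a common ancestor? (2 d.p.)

Under the Kimura two-parameter model, d = −½ ln(1 − 2P − Q) − ¼ ln(1 − 2Q).
1 − 2P − Q = 0.4595, giving −½ ln(0.4595) = 0.388808.
1 − 2Q = 0.707, giving −¼ ln(0.707) = 0.086681.
d = 0.388808 + 0.086681 = 0.475489.
Under a molecular clock d = 2μt, so t = d/(2μ) = 0.475489 / (2 × 2.3 × 10^-8) = 10.34 million years.

10.34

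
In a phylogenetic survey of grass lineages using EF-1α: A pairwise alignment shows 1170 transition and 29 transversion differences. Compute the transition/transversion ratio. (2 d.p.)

R = 1170/29 = 40.344827… ≈ 40.34 (to 2 d.p.).

40.34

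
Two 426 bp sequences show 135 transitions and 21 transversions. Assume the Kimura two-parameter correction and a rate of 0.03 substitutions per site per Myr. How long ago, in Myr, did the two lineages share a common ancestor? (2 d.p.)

10.01

P = 135/426 ≈ 0.316901 and Q = 21/426 ≈ 0.049296.
Under the Kimura two-parameter model, d = −½ ln(1 − 2P − Q) − ¼ ln(1 − 2Q).
1 − 2P − Q = 0.316902, giving −½ ln(0.316902) = 0.574581.
1 − 2Q = 0.901408, giving −¼ ln(0.901408) = 0.025949.
d = 0.574581 + 0.025949 = 0.600530.
Under a molecular clock d = 2μt, so t = d/(2μ) = 0.600530 / (2 × 0.03) = 10.01 Myr.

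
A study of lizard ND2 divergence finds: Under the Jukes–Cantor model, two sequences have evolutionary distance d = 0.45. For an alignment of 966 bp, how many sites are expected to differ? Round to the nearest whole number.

Invert JC69: p = (3/4)(1 − e^(−4d/3)) = 0.75 × (1 − e^(-0.6)) = 0.75 × (1 − 0.548812) = 0.338391.
Expected differing sites = pL ≈ 0.338391 × 966 = 326.885706 ≈ 327.

327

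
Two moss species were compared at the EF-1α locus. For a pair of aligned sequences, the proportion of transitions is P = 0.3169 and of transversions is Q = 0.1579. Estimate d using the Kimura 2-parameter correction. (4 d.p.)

Under the Kimura two-parameter model, d = −½ ln(1 − 2P − Q) − ¼ ln(1 − 2Q).
1 − 2P − Q = 0.2083, giving −½ ln(0.2083) = 0.784388.
1 − 2Q = 0.6842, giving −¼ ln(0.6842) = 0.094876.
d = 0.784388 + 0.094876 = 0.879264.

0.8793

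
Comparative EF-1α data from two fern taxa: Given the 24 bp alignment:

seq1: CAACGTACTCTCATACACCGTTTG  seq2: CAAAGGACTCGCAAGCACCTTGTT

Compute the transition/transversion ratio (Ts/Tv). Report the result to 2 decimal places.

0.14

Transitions are A↔G and C↔T; transversions are all other mismatches.
Transitions: 1. Transversions: 7.
R = 1/7 = 0.142857… ≈ 0.14 (to 2 d.p.).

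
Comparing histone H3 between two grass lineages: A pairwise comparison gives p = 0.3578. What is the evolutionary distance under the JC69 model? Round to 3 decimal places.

0.486

d = −(3/4) ln(1 − 4p/3) = −0.75 ln(1 − 0.477067) = −0.75 ln(0.522933)
  = −0.75 × (-0.648302) = 0.486227 substitutions/site.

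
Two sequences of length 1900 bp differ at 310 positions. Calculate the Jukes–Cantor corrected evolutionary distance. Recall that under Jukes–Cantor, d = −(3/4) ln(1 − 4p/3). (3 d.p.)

0.184

p = 310/1900 ≈ 0.163158.
d = −(3/4) ln(1 − 4p/3) = −0.75 ln(1 − 0.217544) = −0.75 ln(0.782456)
  = −0.75 × (-0.245318) = 0.183989 substitutions/site.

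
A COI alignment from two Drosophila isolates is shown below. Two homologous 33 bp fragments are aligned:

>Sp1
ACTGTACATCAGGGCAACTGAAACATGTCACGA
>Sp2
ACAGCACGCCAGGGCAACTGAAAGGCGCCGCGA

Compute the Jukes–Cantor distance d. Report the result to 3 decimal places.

The sequences differ at 9 of 33 sites (3, 5, 8, 9, 24, 25, 26, 28, 30), so p = 9/33 ≈ 0.272727.
d = −(3/4) ln(1 − 4p/3) = −0.75 ln(1 − 0.363636) = −0.75 ln(0.636364)
  = −0.75 × (-0.451985) = 0.338989 substitutions/site.

0.339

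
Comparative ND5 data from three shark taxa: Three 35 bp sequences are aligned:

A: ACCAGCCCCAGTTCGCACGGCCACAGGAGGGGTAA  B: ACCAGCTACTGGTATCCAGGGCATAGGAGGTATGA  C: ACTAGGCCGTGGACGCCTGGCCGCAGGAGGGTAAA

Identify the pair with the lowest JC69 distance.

A and C

A–B: 13/35 differ, p = 0.371, d = 0.513.
A–C: 11/35 differ, p = 0.314, d = 0.407.
B–C: 16/35 differ, p = 0.457, d = 0.705.
The smallest distance is between A and C.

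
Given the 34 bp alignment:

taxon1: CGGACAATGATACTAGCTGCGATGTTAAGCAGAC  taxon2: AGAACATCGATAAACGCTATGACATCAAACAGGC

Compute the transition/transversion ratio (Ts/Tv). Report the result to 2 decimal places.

Transitions are A↔G and C↔T; transversions are all other mismatches.
Transitions: 9. Transversions: 5.
R = 9/5 = 1.80.

1.80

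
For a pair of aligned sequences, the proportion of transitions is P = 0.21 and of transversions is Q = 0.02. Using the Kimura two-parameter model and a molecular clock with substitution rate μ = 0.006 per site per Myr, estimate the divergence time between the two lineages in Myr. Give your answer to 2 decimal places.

Under the Kimura two-parameter model, d = −½ ln(1 − 2P − Q) − ¼ ln(1 − 2Q).
1 − 2P − Q = 0.56, giving −½ ln(0.56) = 0.289909.
1 − 2Q = 0.96, giving −¼ ln(0.96) = 0.010205.
d = 0.289909 + 0.010205 = 0.300114.
Under a molecular clock d = 2μt, so t = d/(2μ) = 0.300114 / (2 × 0.006) = 25.01 Myr.

25.01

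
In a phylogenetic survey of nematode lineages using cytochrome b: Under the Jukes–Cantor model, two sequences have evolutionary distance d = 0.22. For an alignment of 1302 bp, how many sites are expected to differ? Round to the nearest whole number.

Invert JC69: p = (3/4)(1 − e^(−4d/3)) = 0.75 × (1 − e^(-0.293333)) = 0.75 × (1 − 0.745774) = 0.190670.
Expected differing sites = pL ≈ 0.190670 × 1302 = 248.25234 ≈ 248.

248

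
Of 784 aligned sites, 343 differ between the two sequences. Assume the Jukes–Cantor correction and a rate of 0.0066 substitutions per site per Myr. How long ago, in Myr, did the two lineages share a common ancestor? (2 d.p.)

p = 343/784 = 0.4375.
d = −(3/4) ln(1 − 4p/3) = −0.75 ln(1 − 0.583333) = −0.75 ln(0.416667)
  = −0.75 × (-0.875468) = 0.656601 substitutions/site.
Under a molecular clock d = 2μt, so t = d/(2μ) = 0.656601 / (2 × 0.0066) = 49.74 Myr.

49.74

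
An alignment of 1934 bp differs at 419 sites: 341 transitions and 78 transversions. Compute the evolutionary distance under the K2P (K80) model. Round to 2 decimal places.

P = 341/1934 ≈ 0.176319 and Q = 78/1934 ≈ 0.040331.
Under the Kimura two-parameter model, d = −½ ln(1 − 2P − Q) − ¼ ln(1 − 2Q).
1 − 2P − Q = 0.607031, giving −½ ln(0.607031) = 0.249588.
1 − 2Q = 0.919338, giving −¼ ln(0.919338) = 0.021025.
d = 0.249588 + 0.021025 = 0.270613.

0.27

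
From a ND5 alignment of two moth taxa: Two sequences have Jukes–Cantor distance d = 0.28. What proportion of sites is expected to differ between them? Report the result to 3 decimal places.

0.234

p = (3/4)(1 − e^(−4d/3)) = 0.75 × (1 − e^(-0.373333)) = 0.75 × (1 − 0.688436) = 0.233673.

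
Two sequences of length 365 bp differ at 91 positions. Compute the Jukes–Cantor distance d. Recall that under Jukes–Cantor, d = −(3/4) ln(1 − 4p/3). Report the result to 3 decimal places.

p = 91/365 ≈ 0.249315.
d = −(3/4) ln(1 − 4p/3) = −0.75 ln(1 − 0.33242) = −0.75 ln(0.66758)
  = −0.75 × (-0.404096) = 0.303072 substitutions/site.

0.303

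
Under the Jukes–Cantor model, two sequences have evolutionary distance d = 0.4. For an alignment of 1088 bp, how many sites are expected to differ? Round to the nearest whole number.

Invert JC69: p = (3/4)(1 − e^(−4d/3)) = 0.75 × (1 − e^(-0.533333)) = 0.75 × (1 − 0.586646) = 0.310016.
Expected differing sites = pL ≈ 0.310016 × 1088 = 337.297408 ≈ 337.

337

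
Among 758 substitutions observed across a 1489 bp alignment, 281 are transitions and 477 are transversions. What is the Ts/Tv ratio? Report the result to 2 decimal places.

0.59

R = 281/477 = 0.589098… ≈ 0.59 (to 2 d.p.).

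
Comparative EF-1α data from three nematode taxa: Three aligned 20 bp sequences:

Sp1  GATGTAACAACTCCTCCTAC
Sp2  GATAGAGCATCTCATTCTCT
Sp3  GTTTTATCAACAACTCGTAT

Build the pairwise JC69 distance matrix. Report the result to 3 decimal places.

Sp1–Sp2: 8/20 sites differ → p = 0.4, d = −0.75 ln(1 − 0.533333) = 0.571605 ≈ 0.572.
Sp1–Sp3: 7/20 sites differ → p = 0.35, d = −0.75 ln(1 − 0.466667) = 0.471457 ≈ 0.471.
Sp2–Sp3: 11/20 sites differ → p = 0.55, d = −0.75 ln(1 − 0.733333) = 0.991316 ≈ 0.991.

d(Sp1,Sp2) = 0.572, d(Sp1,Sp3) = 0.471, d(Sp2,Sp3) = 0.991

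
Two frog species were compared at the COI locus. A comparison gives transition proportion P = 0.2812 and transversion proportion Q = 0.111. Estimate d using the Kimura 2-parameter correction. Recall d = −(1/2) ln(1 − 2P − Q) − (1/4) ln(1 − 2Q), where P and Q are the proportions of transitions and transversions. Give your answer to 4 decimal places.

0.6223

Under the Kimura two-parameter model, d = −½ ln(1 − 2P − Q) − ¼ ln(1 − 2Q).
1 − 2P − Q = 0.3266, giving −½ ln(0.3266) = 0.559510.
1 − 2Q = 0.778, giving −¼ ln(0.778) = 0.062757.
d = 0.559510 + 0.062757 = 0.622267.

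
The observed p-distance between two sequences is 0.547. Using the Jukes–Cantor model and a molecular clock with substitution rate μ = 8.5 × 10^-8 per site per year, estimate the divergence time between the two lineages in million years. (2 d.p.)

d = −(3/4) ln(1 − 4p/3) = −0.75 ln(1 − 0.729333) = −0.75 ln(0.270667)
  = −0.75 × (-1.306866) = 0.980150 substitutions/site.
Under a molecular clock d = 2μt, so t = d/(2μ) = 0.980150 / (2 × 8.5 × 10^-8) = 5.77 million years.

5.77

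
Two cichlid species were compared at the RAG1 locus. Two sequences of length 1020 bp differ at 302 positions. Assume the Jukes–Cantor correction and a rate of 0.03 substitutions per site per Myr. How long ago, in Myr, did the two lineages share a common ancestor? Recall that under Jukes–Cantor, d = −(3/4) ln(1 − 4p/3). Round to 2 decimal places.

6.28

p = 302/1020 ≈ 0.296078.
d = −(3/4) ln(1 − 4p/3) = −0.75 ln(1 − 0.394771) = −0.75 ln(0.605229)
  = −0.75 × (-0.502148) = 0.376611 substitutions/site.
Under a molecular clock d = 2μt, so t = d/(2μ) = 0.376611 / (2 × 0.03) = 6.28 Myr.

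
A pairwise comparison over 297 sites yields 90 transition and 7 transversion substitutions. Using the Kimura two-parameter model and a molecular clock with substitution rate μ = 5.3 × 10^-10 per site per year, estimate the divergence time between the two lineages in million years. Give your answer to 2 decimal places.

P = 90/297 ≈ 0.30303 and Q = 7/297 ≈ 0.023569.
Under the Kimura two-parameter model, d = −½ ln(1 − 2P − Q) − ¼ ln(1 − 2Q).
1 − 2P − Q = 0.370371, giving −½ ln(0.370371) = 0.496625.
1 − 2Q = 0.952862, giving −¼ ln(0.952862) = 0.012071.
d = 0.496625 + 0.012071 = 0.508696.
Under a molecular clock d = 2μt, so t = d/(2μ) = 0.508696 / (2 × 5.3 × 10^-10) = 479.90 million years.

479.90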